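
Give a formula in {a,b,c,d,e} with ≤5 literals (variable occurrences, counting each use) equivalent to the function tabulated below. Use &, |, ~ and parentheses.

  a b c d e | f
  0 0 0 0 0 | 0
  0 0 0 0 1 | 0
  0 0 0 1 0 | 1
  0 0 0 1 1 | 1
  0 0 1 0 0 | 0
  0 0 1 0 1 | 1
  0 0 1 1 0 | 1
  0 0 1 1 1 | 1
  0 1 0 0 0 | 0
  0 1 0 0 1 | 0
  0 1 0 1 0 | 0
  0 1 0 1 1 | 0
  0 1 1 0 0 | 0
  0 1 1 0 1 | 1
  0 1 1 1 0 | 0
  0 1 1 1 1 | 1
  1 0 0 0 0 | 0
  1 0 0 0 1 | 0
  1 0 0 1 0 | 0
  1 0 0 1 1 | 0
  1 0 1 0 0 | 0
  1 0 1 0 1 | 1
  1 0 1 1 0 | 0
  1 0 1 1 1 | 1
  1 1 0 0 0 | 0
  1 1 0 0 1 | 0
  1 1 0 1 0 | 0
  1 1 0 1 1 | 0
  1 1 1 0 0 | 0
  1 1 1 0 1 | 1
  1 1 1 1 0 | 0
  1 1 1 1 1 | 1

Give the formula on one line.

((c & e) | ((~a & d) & ~b))

  (c & e) = 00000101000001010000010100000101
  ~a = 11111111111111110000000000000000
  (~a & d) = 00110011001100110000000000000000
  ~b = 11111111000000001111111100000000
  ((~a & d) & ~b) = 00110011000000000000000000000000
  ((c & e) | ((~a & d) & ~b)) = 00110111000001010000010100000101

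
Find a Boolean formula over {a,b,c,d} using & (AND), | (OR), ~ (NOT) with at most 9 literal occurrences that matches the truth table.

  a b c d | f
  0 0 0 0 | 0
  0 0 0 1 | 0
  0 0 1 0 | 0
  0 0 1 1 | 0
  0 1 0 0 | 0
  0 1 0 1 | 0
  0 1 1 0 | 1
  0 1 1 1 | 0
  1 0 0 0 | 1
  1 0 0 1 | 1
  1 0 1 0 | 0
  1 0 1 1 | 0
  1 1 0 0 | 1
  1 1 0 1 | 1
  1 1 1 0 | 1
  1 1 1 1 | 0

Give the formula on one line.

  ~d = 1010101010101010
  ~a = 1111111100000000
  (~a | c) = 1111111100110011
  (~d & (~a | c)) = 1010101000100010
  (b | d) = 0101111101011111
  ((~d & (~a | c)) & (b | d)) = 0000101000000010
  (c & ((~d & (~a | c)) & (b | d))) = 0000001000000010
  ~c = 1100110011001100
  (~c & a) = 0000000011001100
  ((c & ((~d & (~a | c)) & (b | d))) | (~c & a)) = 0000001011001110

((c & ((~d & (~a | c)) & (b | d))) | (~c & a))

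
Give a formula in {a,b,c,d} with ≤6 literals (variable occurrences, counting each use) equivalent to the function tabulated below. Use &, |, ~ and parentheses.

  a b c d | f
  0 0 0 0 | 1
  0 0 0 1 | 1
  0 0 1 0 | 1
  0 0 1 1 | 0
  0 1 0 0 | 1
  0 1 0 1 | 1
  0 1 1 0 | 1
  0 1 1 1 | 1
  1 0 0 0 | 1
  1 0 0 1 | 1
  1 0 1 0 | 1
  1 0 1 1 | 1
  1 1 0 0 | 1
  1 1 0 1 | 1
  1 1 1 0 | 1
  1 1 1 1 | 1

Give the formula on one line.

(((~d | ~c) | a) | b)

  ~d = 1010101010101010
  ~c = 1100110011001100
  (~d | ~c) = 1110111011101110
  ((~d | ~c) | a) = 1110111011111111
  (((~d | ~c) | a) | b) = 1110111111111111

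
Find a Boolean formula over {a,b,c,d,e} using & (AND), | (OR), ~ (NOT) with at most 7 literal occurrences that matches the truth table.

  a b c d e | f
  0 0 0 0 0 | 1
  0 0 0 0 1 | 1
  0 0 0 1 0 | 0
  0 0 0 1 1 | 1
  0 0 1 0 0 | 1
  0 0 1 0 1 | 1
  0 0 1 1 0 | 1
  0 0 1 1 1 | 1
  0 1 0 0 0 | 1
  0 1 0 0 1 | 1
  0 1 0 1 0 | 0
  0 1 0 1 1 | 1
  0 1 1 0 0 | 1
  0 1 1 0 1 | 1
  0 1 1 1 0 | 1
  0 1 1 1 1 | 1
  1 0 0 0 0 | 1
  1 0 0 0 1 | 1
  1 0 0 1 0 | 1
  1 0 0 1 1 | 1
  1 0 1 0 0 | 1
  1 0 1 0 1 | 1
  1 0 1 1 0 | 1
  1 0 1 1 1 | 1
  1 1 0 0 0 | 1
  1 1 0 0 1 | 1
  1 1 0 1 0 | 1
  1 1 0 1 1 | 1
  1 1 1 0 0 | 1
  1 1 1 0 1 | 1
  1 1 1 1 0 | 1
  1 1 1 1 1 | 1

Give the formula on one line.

  ~c = 11110000111100001111000011110000
  ~d = 11001100110011001100110011001100
  (~c & ~d) = 11000000110000001100000011000000
  ~e = 10101010101010101010101010101010
  (~e | d) = 10111011101110111011101110111011
  ((~c & ~d) & (~e | d)) = 10000000100000001000000010000000
  (c | e) = 01011111010111110101111101011111
  (((~c & ~d) & (~e | d)) | (c | e)) = 11011111110111111101111111011111
  (a | (((~c & ~d) & (~e | d)) | (c | e))) = 11011111110111111111111111111111

(a | (((~c & ~d) & (~e | d)) | (c | e)))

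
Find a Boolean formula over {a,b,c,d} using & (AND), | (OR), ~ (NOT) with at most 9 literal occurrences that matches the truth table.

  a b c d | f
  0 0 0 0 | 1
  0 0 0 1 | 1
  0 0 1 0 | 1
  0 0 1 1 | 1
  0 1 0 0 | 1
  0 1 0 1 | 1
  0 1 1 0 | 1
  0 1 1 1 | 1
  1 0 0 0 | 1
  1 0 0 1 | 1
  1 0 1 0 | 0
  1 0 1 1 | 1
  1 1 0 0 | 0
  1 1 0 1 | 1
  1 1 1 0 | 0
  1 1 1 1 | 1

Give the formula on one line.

(((a & (d | ~c)) | (~a | b)) & ((~b | d) | ~a))

  ~c = 1100110011001100
  (d | ~c) = 1101110111011101
  (a & (d | ~c)) = 0000000011011101
  ~a = 1111111100000000
  (~a | b) = 1111111100001111
  ((a & (d | ~c)) | (~a | b)) = 1111111111011111
  ~b = 1111000011110000
  (~b | d) = 1111010111110101
  ((~b | d) | ~a) = 1111111111110101
  (((a & (d | ~c)) | (~a | b)) & ((~b | d) | ~a)) = 1111111111010101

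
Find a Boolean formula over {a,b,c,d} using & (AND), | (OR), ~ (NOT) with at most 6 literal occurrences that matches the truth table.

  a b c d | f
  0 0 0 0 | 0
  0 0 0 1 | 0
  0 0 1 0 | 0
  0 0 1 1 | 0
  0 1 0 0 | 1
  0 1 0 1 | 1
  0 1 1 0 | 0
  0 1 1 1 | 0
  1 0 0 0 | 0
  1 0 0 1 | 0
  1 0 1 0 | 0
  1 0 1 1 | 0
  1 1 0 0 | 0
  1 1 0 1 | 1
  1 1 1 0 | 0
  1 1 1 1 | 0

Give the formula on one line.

(((d | c) | ~a) & (~c & b))

  (d | c) = 0111011101110111
  ~a = 1111111100000000
  ((d | c) | ~a) = 1111111101110111
  ~c = 1100110011001100
  (~c & b) = 0000110000001100
  (((d | c) | ~a) & (~c & b)) = 0000110000000100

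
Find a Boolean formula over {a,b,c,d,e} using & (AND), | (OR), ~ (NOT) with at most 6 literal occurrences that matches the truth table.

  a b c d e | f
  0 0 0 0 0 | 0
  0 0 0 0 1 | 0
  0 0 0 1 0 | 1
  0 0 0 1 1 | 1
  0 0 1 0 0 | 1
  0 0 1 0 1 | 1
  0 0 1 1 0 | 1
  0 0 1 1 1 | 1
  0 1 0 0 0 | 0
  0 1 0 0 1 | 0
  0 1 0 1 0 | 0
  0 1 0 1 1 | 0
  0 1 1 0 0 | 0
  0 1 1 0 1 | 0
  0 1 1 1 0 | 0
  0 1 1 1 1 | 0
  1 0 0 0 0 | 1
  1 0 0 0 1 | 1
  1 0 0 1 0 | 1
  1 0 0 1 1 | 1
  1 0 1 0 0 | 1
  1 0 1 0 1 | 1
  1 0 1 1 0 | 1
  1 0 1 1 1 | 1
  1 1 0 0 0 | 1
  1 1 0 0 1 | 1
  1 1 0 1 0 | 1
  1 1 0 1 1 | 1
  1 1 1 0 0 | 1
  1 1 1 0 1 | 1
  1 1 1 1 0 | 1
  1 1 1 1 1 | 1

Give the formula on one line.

(((c | d) & ~b) | a)

  (c | d) = 00111111001111110011111100111111
  ~b = 11111111000000001111111100000000
  ((c | d) & ~b) = 00111111000000000011111100000000
  (((c | d) & ~b) | a) = 00111111000000001111111111111111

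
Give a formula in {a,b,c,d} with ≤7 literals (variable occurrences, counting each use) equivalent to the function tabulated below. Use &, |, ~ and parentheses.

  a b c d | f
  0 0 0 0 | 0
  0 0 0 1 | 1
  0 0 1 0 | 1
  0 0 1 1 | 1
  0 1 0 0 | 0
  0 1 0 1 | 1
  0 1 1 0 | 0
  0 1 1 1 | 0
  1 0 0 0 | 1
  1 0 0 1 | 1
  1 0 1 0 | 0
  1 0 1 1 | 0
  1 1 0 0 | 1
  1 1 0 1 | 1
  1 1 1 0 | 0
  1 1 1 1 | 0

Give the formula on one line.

((~c & (a | d)) | ((~b & ~a) & (~a & c)))

  ~c = 1100110011001100
  (a | d) = 0101010111111111
  (~c & (a | d)) = 0100010011001100
  ~b = 1111000011110000
  ~a = 1111111100000000
  (~b & ~a) = 1111000000000000
  (~a & c) = 0011001100000000
  ((~b & ~a) & (~a & c)) = 0011000000000000
  ((~c & (a | d)) | ((~b & ~a) & (~a & c))) = 0111010011001100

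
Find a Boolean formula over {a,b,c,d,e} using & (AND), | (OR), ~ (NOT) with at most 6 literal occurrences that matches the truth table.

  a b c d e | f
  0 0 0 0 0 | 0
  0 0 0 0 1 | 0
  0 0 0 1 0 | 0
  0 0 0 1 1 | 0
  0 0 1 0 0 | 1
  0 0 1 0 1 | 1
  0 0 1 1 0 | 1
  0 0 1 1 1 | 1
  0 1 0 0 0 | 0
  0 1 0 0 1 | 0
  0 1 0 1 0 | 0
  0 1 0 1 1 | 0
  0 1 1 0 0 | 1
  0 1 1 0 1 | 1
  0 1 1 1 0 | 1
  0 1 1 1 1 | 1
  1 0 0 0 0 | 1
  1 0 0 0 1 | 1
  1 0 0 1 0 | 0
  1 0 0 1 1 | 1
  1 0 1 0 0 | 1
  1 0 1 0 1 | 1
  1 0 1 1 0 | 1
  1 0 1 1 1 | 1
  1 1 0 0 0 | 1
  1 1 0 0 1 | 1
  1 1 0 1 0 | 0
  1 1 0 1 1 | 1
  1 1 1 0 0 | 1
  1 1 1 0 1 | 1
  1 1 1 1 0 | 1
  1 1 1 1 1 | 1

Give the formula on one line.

(c | (a & (~d | e)))

  ~d = 11001100110011001100110011001100
  (~d | e) = 11011101110111011101110111011101
  (a & (~d | e)) = 00000000000000001101110111011101
  (c | (a & (~d | e))) = 00001111000011111101111111011111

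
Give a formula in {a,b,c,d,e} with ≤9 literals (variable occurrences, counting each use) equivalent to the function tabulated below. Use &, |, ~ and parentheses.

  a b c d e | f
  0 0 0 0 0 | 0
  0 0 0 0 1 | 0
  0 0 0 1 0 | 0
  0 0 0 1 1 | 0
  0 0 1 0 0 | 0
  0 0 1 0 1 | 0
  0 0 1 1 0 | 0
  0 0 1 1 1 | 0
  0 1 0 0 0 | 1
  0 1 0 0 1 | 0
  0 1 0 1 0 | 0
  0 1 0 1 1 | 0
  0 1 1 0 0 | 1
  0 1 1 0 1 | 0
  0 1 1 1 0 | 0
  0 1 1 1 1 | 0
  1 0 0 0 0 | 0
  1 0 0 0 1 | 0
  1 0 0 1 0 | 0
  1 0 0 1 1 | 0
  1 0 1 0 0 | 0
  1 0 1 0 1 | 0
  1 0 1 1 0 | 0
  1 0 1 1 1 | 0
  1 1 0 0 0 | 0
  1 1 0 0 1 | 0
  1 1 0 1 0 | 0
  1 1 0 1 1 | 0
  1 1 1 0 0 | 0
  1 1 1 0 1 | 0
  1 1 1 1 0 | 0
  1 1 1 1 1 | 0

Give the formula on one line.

  (a | b) = 00000000111111111111111111111111
  ~a = 11111111111111110000000000000000
  ((a | b) & ~a) = 00000000111111110000000000000000
  ~d = 11001100110011001100110011001100
  (a | ~d) = 11001100110011001111111111111111
  ~e = 10101010101010101010101010101010
  (~d | ~a) = 11111111111111111100110011001100
  (~e & (~d | ~a)) = 10101010101010101000100010001000
  ((a | ~d) & (~e & (~d | ~a))) = 10001000100010001000100010001000
  (((a | b) & ~a) & ((a | ~d) & (~e & (~d | ~a)))) = 00000000100010000000000000000000

(((a | b) & ~a) & ((a | ~d) & (~e & (~d | ~a))))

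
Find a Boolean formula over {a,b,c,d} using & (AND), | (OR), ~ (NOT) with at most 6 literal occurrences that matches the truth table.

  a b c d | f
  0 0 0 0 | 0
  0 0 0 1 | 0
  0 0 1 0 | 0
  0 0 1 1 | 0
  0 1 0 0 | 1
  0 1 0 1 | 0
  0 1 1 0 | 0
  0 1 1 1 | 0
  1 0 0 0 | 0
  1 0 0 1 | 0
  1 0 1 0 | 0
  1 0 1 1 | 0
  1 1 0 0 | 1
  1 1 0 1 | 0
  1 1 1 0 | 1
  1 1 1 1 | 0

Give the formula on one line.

((~c | a) & (b & ~d))

  ~c = 1100110011001100
  (~c | a) = 1100110011111111
  ~d = 1010101010101010
  (b & ~d) = 0000101000001010
  ((~c | a) & (b & ~d)) = 0000100000001010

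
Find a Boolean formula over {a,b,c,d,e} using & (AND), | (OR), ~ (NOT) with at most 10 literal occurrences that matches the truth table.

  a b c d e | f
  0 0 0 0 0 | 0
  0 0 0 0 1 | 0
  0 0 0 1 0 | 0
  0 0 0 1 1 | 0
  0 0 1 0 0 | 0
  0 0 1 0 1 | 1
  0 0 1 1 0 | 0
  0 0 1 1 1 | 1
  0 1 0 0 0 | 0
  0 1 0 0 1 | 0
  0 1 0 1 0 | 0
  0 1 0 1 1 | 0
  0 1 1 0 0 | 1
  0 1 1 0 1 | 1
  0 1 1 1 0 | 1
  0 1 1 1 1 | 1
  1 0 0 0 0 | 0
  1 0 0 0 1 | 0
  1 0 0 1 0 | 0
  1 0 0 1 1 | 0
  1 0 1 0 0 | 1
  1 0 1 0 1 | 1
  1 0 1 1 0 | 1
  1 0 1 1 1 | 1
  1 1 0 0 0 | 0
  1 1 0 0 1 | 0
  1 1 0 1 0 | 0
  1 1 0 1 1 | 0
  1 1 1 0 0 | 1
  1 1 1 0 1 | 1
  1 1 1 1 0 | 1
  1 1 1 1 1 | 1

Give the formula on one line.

  ~a = 11111111111111110000000000000000
  (~a & b) = 00000000111111110000000000000000
  (a | (~a & b)) = 00000000111111111111111111111111
  (e | (a | (~a & b))) = 01010101111111111111111111111111
  (~a | c) = 11111111111111110000111100001111
  ((e | (a | (~a & b))) & (~a | c)) = 01010101111111110000111100001111
  (((e | (a | (~a & b))) & (~a | c)) | b) = 01010101111111110000111111111111
  ((((e | (a | (~a & b))) & (~a | c)) | b) & c) = 00000101000011110000111100001111

((((e | (a | (~a & b))) & (~a | c)) | b) & c)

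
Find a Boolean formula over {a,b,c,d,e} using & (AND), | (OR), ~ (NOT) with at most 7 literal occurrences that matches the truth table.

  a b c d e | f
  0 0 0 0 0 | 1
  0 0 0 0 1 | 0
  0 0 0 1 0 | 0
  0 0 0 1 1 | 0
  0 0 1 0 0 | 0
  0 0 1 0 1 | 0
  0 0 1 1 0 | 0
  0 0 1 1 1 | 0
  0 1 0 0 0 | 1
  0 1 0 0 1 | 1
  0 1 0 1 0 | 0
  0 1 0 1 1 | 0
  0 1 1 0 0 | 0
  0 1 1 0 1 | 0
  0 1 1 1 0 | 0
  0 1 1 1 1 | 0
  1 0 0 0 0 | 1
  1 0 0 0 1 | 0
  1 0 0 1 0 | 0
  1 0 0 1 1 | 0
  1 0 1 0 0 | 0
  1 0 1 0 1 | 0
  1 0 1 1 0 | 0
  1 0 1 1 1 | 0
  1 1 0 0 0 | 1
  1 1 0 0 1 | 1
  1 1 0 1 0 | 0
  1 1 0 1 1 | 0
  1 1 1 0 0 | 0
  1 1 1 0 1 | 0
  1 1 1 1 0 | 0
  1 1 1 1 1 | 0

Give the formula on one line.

  ~d = 11001100110011001100110011001100
  ~e = 10101010101010101010101010101010
  (b | ~e) = 10101010111111111010101011111111
  (~d & (b | ~e)) = 10001000110011001000100011001100
  ~c = 11110000111100001111000011110000
  ((~d & (b | ~e)) & ~c) = 10000000110000001000000011000000

((~d & (b | ~e)) & ~c)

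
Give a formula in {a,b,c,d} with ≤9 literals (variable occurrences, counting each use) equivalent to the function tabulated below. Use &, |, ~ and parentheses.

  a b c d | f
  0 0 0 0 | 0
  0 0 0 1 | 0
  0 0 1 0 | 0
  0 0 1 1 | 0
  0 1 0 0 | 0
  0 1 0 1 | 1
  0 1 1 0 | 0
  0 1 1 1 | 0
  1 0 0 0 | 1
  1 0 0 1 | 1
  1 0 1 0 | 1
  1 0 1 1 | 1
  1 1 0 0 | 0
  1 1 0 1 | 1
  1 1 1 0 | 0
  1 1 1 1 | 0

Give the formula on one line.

(((d & (a | b)) & ~c) | (~b & a))

  (a | b) = 0000111111111111
  (d & (a | b)) = 0000010101010101
  ~c = 1100110011001100
  ((d & (a | b)) & ~c) = 0000010001000100
  ~b = 1111000011110000
  (~b & a) = 0000000011110000
  (((d & (a | b)) & ~c) | (~b & a)) = 0000010011110100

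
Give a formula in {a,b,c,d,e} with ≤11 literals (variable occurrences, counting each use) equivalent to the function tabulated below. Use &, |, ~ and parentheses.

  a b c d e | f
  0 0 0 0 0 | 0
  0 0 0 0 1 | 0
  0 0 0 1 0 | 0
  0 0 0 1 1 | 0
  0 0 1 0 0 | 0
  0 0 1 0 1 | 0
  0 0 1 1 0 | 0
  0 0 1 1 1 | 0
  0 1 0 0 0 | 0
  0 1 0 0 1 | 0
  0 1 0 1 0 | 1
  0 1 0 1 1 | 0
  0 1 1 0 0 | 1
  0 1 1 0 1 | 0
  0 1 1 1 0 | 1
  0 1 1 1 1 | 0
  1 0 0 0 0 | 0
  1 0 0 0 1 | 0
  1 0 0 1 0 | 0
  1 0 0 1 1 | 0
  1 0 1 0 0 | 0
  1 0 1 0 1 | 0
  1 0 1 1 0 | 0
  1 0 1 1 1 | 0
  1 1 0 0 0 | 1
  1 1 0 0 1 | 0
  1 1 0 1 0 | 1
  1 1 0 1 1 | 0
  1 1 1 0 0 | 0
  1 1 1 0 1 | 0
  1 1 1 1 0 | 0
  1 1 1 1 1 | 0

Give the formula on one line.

((~e & ((~a | ~c) & b)) & (((c | a) & b) | (b & d)))

  ~e = 10101010101010101010101010101010
  ~a = 11111111111111110000000000000000
  ~c = 11110000111100001111000011110000
  (~a | ~c) = 11111111111111111111000011110000
  ((~a | ~c) & b) = 00000000111111110000000011110000
  (~e & ((~a | ~c) & b)) = 00000000101010100000000010100000
  (c | a) = 00001111000011111111111111111111
  ((c | a) & b) = 00000000000011110000000011111111
  (b & d) = 00000000001100110000000000110011
  (((c | a) & b) | (b & d)) = 00000000001111110000000011111111
  ((~e & ((~a | ~c) & b)) & (((c | a) & b) | (b & d))) = 00000000001010100000000010100000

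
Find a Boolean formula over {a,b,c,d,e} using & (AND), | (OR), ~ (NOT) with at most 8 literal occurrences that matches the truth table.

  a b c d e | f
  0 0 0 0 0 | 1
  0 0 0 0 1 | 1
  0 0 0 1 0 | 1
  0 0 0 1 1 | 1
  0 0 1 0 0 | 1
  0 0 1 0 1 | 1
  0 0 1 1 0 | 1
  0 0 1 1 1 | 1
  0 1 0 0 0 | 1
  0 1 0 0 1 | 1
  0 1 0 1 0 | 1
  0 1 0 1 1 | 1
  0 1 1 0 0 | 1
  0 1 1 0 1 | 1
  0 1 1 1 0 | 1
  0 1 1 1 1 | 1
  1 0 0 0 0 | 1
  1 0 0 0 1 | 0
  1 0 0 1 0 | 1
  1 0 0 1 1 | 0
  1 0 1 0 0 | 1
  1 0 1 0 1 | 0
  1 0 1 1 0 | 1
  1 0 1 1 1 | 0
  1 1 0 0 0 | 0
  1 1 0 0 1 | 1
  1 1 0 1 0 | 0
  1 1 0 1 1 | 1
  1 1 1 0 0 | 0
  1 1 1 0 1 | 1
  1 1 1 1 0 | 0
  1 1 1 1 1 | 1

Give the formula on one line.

  ~a = 11111111111111110000000000000000
  ~b = 11111111000000001111111100000000
  ~e = 10101010101010101010101010101010
  (~b & ~e) = 10101010000000001010101000000000
  (c | a) = 00001111000011111111111111111111
  ((~b & ~e) & (c | a)) = 00001010000000001010101000000000
  (~a | ((~b & ~e) & (c | a))) = 11111111111111111010101000000000
  (e & b) = 00000000010101010000000001010101
  (a & (e & b)) = 00000000000000000000000001010101
  ((~a | ((~b & ~e) & (c | a))) | (a & (e & b))) = 11111111111111111010101001010101

((~a | ((~b & ~e) & (c | a))) | (a & (e & b)))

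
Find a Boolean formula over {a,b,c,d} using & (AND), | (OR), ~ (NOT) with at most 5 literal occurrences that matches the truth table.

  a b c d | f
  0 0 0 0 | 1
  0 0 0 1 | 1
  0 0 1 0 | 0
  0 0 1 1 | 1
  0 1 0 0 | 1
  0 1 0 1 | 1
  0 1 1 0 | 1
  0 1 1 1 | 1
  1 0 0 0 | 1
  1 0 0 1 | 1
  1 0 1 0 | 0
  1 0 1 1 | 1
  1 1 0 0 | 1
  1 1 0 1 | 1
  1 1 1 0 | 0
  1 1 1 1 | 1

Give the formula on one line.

((~c | d) | (~a & b))

  ~c = 1100110011001100
  (~c | d) = 1101110111011101
  ~a = 1111111100000000
  (~a & b) = 0000111100000000
  ((~c | d) | (~a & b)) = 1101111111011101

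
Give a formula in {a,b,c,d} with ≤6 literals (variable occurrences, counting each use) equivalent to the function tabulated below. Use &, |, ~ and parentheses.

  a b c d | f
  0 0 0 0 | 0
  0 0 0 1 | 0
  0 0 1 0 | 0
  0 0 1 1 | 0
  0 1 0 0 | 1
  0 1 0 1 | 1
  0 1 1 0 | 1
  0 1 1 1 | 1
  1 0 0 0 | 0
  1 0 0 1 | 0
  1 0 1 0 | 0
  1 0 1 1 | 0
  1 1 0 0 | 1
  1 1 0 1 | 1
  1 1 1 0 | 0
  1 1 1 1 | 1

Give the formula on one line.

(b & (~a | (d | (~c & a))))

  ~a = 1111111100000000
  ~c = 1100110011001100
  (~c & a) = 0000000011001100
  (d | (~c & a)) = 0101010111011101
  (~a | (d | (~c & a))) = 1111111111011101
  (b & (~a | (d | (~c & a)))) = 0000111100001101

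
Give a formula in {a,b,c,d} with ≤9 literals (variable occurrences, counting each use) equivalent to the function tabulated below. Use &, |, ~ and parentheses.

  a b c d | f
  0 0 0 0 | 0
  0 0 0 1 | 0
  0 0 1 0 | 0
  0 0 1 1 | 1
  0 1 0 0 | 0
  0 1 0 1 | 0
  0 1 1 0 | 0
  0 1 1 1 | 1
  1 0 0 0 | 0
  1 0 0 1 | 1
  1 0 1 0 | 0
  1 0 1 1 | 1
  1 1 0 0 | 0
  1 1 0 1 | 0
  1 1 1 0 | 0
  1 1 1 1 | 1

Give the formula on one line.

((d & (b | ((a | c) & d))) & ((~d | c) | (~b & ~c)))

  (a | c) = 0011001111111111
  ((a | c) & d) = 0001000101010101
  (b | ((a | c) & d)) = 0001111101011111
  (d & (b | ((a | c) & d))) = 0001010101010101
  ~d = 1010101010101010
  (~d | c) = 1011101110111011
  ~b = 1111000011110000
  ~c = 1100110011001100
  (~b & ~c) = 1100000011000000
  ((~d | c) | (~b & ~c)) = 1111101111111011
  ((d & (b | ((a | c) & d))) & ((~d | c) | (~b & ~c))) = 0001000101010001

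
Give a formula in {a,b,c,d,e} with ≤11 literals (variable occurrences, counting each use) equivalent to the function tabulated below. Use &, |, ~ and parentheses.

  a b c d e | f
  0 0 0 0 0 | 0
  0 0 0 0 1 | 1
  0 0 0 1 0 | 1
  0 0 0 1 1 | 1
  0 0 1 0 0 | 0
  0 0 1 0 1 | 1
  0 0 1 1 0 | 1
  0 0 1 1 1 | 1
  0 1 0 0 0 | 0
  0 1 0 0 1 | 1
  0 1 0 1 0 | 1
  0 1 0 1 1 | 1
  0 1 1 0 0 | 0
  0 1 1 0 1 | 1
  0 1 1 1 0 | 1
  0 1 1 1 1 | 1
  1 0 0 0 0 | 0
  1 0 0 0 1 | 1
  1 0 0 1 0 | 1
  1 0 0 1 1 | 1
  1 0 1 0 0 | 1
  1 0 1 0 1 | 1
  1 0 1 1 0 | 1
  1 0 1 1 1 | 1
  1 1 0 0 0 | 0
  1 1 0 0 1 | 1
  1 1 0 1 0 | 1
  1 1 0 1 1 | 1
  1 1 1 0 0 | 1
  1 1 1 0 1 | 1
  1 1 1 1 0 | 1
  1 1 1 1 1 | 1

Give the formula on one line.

(((e & (~c | ~a)) | d) | (((~c | a) & (d | c)) | e))

  ~c = 11110000111100001111000011110000
  ~a = 11111111111111110000000000000000
  (~c | ~a) = 11111111111111111111000011110000
  (e & (~c | ~a)) = 01010101010101010101000001010000
  ((e & (~c | ~a)) | d) = 01110111011101110111001101110011
  (~c | a) = 11110000111100001111111111111111
  (d | c) = 00111111001111110011111100111111
  ((~c | a) & (d | c)) = 00110000001100000011111100111111
  (((~c | a) & (d | c)) | e) = 01110101011101010111111101111111
  (((e & (~c | ~a)) | d) | (((~c | a) & (d | c)) | e)) = 01110111011101110111111101111111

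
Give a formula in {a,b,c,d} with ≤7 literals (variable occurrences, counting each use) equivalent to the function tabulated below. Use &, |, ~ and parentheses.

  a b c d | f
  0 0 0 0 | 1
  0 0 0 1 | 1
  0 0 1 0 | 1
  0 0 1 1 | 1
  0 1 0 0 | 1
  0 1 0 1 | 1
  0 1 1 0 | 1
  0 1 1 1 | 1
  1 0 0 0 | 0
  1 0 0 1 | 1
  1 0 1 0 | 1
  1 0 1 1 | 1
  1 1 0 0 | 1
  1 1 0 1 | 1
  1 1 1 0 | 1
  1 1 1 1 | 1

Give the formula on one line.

  ~a = 1111111100000000
  (d | b) = 0101111101011111
  (~a | (d | b)) = 1111111101011111
  ((~a | (d | b)) | c) = 1111111101111111

((~a | (d | b)) | c)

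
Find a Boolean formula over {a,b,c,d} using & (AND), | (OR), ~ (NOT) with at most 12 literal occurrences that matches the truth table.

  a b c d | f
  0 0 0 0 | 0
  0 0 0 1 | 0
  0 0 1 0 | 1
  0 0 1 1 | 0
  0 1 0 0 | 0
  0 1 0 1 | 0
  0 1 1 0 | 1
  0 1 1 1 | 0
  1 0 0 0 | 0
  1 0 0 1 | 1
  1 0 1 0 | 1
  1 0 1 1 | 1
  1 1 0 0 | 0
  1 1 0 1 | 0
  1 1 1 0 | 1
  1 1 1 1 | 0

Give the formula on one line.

(((~c | a) & (~b & (c | (b | (a & d))))) | (~d & c))

  ~c = 1100110011001100
  (~c | a) = 1100110011111111
  ~b = 1111000011110000
  (a & d) = 0000000001010101
  (b | (a & d)) = 0000111101011111
  (c | (b | (a & d))) = 0011111101111111
  (~b & (c | (b | (a & d)))) = 0011000001110000
  ((~c | a) & (~b & (c | (b | (a & d))))) = 0000000001110000
  ~d = 1010101010101010
  (~d & c) = 0010001000100010
  (((~c | a) & (~b & (c | (b | (a & d))))) | (~d & c)) = 0010001001110010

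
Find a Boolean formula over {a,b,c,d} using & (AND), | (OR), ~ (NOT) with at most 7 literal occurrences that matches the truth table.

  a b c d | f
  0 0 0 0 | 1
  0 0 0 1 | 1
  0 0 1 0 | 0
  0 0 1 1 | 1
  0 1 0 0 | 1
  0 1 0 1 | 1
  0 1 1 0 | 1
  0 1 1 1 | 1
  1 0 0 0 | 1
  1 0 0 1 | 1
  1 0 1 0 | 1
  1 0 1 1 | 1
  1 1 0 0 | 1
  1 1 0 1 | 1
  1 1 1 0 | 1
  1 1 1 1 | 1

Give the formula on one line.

  ~c = 1100110011001100
  (~c | a) = 1100110011111111
  (a | c) = 0011001111111111
  ~b = 1111000011110000
  ((a | c) | ~b) = 1111001111111111
  ((~c | a) & ((a | c) | ~b)) = 1100000011111111
  (d | ((~c | a) & ((a | c) | ~b))) = 1101010111111111
  ((d | ((~c | a) & ((a | c) | ~b))) | b) = 1101111111111111

((d | ((~c | a) & ((a | c) | ~b))) | b)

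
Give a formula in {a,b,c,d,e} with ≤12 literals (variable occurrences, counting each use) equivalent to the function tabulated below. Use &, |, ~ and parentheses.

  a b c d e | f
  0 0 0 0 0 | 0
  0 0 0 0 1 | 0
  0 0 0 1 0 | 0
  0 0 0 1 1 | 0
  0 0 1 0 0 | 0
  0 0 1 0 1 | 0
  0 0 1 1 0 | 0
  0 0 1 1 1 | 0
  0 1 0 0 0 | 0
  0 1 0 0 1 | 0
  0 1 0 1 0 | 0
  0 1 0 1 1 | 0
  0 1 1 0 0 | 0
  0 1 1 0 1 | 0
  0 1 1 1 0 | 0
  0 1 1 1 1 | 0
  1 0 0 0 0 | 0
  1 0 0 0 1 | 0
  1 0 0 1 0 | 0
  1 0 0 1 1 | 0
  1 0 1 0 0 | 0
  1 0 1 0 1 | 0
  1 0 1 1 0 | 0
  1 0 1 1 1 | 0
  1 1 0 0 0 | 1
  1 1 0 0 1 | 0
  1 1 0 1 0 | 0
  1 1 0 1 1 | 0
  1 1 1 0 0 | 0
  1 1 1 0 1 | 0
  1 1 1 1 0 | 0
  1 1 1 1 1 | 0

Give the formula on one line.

((a & (~d & ~e)) & ((d | b) & (((d | a) & ~c) | ~a)))

  ~d = 11001100110011001100110011001100
  ~e = 10101010101010101010101010101010
  (~d & ~e) = 10001000100010001000100010001000
  (a & (~d & ~e)) = 00000000000000001000100010001000
  (d | b) = 00110011111111110011001111111111
  (d | a) = 00110011001100111111111111111111
  ~c = 11110000111100001111000011110000
  ((d | a) & ~c) = 00110000001100001111000011110000
  ~a = 11111111111111110000000000000000
  (((d | a) & ~c) | ~a) = 11111111111111111111000011110000
  ((d | b) & (((d | a) & ~c) | ~a)) = 00110011111111110011000011110000
  ((a & (~d & ~e)) & ((d | b) & (((d | a) & ~c) | ~a))) = 00000000000000000000000010000000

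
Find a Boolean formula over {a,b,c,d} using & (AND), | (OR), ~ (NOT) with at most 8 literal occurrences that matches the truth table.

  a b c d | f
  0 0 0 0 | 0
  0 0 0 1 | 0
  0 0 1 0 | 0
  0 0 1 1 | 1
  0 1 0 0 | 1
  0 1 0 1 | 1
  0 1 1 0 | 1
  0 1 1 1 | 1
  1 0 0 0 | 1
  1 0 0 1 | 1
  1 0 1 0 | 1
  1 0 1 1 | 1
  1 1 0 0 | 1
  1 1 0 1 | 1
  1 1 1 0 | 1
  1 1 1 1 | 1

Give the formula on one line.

((a & (~b | ~d)) | ((d & (a | c)) | b))

  ~b = 1111000011110000
  ~d = 1010101010101010
  (~b | ~d) = 1111101011111010
  (a & (~b | ~d)) = 0000000011111010
  (a | c) = 0011001111111111
  (d & (a | c)) = 0001000101010101
  ((d & (a | c)) | b) = 0001111101011111
  ((a & (~b | ~d)) | ((d & (a | c)) | b)) = 0001111111111111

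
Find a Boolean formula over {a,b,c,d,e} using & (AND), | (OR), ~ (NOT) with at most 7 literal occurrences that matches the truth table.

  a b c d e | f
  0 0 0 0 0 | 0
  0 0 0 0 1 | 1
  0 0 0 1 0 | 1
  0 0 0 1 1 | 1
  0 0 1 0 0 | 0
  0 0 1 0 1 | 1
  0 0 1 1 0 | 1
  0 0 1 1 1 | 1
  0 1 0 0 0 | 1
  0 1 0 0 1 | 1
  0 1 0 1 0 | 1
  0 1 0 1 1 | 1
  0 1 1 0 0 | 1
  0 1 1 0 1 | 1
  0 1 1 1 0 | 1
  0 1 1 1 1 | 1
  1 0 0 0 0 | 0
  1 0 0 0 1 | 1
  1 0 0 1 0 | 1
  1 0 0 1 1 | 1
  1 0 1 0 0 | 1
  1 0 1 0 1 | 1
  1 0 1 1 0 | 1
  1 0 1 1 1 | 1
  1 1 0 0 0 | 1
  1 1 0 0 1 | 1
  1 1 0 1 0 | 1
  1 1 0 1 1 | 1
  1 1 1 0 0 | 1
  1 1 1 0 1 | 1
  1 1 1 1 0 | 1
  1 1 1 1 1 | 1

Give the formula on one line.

((e | ((a & ~b) & c)) | (d | b))

  ~b = 11111111000000001111111100000000
  (a & ~b) = 00000000000000001111111100000000
  ((a & ~b) & c) = 00000000000000000000111100000000
  (e | ((a & ~b) & c)) = 01010101010101010101111101010101
  (d | b) = 00110011111111110011001111111111
  ((e | ((a & ~b) & c)) | (d | b)) = 01110111111111110111111111111111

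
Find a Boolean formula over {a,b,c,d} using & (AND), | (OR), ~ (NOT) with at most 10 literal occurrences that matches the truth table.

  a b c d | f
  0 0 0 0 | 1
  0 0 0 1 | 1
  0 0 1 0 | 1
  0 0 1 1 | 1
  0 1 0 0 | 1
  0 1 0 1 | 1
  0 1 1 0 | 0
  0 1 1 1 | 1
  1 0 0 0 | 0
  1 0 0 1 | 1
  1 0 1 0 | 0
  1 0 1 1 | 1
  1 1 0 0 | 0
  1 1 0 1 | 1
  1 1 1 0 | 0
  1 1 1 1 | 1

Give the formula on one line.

  ~a = 1111111100000000
  ~c = 1100110011001100
  (~a & ~c) = 1100110000000000
  ((~a & ~c) | d) = 1101110101010101
  (c | a) = 0011001111111111
  (~a & (c | a)) = 0011001100000000
  ~b = 1111000011110000
  (~b | a) = 1111000011111111
  (~c | (~b | a)) = 1111110011111111
  ((~a & (c | a)) & (~c | (~b | a))) = 0011000000000000
  (((~a & ~c) | d) | ((~a & (c | a)) & (~c | (~b | a)))) = 1111110101010101

(((~a & ~c) | d) | ((~a & (c | a)) & (~c | (~b | a))))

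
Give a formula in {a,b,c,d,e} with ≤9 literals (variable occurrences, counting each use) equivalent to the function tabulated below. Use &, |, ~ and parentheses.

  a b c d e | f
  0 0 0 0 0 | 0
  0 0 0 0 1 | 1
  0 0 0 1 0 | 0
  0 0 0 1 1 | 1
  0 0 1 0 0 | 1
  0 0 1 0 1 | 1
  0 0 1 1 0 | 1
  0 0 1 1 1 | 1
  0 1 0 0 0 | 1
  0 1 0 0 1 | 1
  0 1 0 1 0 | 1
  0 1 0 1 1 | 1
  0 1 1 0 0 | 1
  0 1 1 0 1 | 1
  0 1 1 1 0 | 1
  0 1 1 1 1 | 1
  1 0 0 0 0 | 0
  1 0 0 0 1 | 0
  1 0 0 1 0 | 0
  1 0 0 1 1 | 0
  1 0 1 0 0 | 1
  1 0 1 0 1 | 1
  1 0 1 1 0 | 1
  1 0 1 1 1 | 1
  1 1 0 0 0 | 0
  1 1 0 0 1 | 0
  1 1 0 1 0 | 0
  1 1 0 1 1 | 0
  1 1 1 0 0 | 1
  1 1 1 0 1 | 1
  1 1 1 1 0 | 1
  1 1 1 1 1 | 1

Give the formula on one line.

  ~a = 11111111111111110000000000000000
  (~a | c) = 11111111111111110000111100001111
  ~c = 11110000111100001111000011110000
  (~c | a) = 11110000111100001111111111111111
  (e & (~c | a)) = 01010000010100000101010101010101
  (d & a) = 00000000000000000011001100110011
  ((d & a) | b) = 00000000111111110011001111111111
  (((d & a) | b) | c) = 00001111111111110011111111111111
  ((e & (~c | a)) | (((d & a) | b) | c)) = 01011111111111110111111111111111
  ((~a | c) & ((e & (~c | a)) | (((d & a) | b) | c))) = 01011111111111110000111100001111

((~a | c) & ((e & (~c | a)) | (((d & a) | b) | c)))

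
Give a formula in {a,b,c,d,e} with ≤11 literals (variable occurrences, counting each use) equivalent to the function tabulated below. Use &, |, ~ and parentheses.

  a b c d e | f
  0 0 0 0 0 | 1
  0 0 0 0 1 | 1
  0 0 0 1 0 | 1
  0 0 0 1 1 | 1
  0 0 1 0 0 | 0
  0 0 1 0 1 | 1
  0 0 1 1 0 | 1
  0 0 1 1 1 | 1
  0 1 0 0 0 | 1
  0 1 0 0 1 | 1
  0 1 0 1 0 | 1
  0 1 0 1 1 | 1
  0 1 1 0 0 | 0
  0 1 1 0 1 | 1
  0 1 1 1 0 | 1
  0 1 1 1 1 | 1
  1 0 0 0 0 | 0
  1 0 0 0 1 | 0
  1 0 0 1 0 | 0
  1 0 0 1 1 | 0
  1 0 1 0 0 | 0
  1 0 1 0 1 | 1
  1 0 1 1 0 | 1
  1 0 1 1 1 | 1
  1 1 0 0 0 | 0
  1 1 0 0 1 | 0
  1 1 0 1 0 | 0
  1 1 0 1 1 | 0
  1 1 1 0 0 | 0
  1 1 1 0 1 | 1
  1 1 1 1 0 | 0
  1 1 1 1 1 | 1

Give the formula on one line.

  ~c = 11110000111100001111000011110000
  ~a = 11111111111111110000000000000000
  (~c & ~a) = 11110000111100000000000000000000
  (~c | ~a) = 11111111111111111111000011110000
  ~b = 11111111000000001111111100000000
  ((~c | ~a) | ~b) = 11111111111111111111111111110000
  (((~c | ~a) | ~b) & d) = 00110011001100110011001100110000
  (e | (((~c | ~a) | ~b) & d)) = 01110111011101110111011101110101
  ((e | (((~c | ~a) | ~b) & d)) & c) = 00000111000001110000011100000101
  ((~c & ~a) | ((e | (((~c | ~a) | ~b) & d)) & c)) = 11110111111101110000011100000101

((~c & ~a) | ((e | (((~c | ~a) | ~b) & d)) & c))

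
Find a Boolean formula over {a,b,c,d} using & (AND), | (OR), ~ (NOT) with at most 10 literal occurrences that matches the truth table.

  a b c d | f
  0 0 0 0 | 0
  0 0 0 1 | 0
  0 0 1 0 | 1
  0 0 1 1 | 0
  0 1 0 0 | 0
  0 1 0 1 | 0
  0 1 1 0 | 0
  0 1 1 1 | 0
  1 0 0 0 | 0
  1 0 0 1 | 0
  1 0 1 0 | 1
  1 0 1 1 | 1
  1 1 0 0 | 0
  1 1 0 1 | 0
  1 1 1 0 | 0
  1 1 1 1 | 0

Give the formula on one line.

(~b & ((c & (~d & ((c | b) | d))) | ((a & c) | b)))

  ~b = 1111000011110000
  ~d = 1010101010101010
  (c | b) = 0011111100111111
  ((c | b) | d) = 0111111101111111
  (~d & ((c | b) | d)) = 0010101000101010
  (c & (~d & ((c | b) | d))) = 0010001000100010
  (a & c) = 0000000000110011
  ((a & c) | b) = 0000111100111111
  ((c & (~d & ((c | b) | d))) | ((a & c) | b)) = 0010111100111111
  (~b & ((c & (~d & ((c | b) | d))) | ((a & c) | b))) = 0010000000110000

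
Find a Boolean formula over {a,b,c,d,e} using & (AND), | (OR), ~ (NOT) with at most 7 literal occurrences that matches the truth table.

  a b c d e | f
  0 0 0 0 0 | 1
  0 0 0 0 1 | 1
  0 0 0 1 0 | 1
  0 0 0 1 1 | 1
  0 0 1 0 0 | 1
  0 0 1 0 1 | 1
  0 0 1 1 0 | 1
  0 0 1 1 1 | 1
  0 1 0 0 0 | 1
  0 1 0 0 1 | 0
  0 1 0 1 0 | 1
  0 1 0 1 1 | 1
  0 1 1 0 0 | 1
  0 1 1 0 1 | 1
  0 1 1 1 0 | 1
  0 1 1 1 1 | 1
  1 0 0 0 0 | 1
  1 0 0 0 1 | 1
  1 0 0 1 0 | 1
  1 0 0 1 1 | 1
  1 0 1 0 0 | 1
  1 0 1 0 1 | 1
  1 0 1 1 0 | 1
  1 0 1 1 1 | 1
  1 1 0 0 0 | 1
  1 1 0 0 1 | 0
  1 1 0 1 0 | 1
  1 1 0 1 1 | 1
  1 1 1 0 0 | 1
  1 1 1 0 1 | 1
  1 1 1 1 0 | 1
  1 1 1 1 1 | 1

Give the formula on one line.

(((d | ~e) | c) | ~b)

  ~e = 10101010101010101010101010101010
  (d | ~e) = 10111011101110111011101110111011
  ((d | ~e) | c) = 10111111101111111011111110111111
  ~b = 11111111000000001111111100000000
  (((d | ~e) | c) | ~b) = 11111111101111111111111110111111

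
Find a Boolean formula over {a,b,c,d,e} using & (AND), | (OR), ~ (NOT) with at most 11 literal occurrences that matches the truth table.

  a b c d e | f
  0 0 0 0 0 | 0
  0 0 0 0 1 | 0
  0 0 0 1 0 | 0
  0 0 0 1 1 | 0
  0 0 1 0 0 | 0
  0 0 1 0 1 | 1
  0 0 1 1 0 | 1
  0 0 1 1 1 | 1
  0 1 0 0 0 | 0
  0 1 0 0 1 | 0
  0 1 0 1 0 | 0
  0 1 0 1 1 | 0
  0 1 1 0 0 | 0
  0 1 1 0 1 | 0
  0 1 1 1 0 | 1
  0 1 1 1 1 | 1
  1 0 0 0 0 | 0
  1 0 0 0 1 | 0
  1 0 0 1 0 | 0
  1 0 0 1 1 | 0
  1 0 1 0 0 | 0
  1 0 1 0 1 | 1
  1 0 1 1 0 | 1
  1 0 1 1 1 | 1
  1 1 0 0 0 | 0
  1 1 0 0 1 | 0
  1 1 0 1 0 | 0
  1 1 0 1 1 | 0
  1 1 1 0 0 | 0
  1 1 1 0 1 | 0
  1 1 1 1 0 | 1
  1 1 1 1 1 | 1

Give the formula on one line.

  ~b = 11111111000000001111111100000000
  (d | ~b) = 11111111001100111111111100110011
  ((d | ~b) & c) = 00001111000000110000111100000011
  (d | e) = 01110111011101110111011101110111
  (a & b) = 00000000000000000000000011111111
  (c & (a & b)) = 00000000000000000000000000001111
  (d | (c & (a & b))) = 00110011001100110011001100111111
  ((d | e) | (d | (c & (a & b)))) = 01110111011101110111011101111111
  (((d | ~b) & c) & ((d | e) | (d | (c & (a & b))))) = 00000111000000110000011100000011

(((d | ~b) & c) & ((d | e) | (d | (c & (a & b)))))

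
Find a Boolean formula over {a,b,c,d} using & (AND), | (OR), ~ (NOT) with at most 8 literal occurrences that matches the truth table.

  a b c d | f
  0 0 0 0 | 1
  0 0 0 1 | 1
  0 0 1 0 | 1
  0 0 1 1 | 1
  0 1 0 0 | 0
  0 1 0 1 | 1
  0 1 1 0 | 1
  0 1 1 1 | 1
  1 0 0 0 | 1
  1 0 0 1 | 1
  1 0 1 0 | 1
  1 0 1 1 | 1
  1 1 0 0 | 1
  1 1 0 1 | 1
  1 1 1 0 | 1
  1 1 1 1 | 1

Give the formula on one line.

((a | (d | ~b)) | (c | (a & b)))

  ~b = 1111000011110000
  (d | ~b) = 1111010111110101
  (a | (d | ~b)) = 1111010111111111
  (a & b) = 0000000000001111
  (c | (a & b)) = 0011001100111111
  ((a | (d | ~b)) | (c | (a & b))) = 1111011111111111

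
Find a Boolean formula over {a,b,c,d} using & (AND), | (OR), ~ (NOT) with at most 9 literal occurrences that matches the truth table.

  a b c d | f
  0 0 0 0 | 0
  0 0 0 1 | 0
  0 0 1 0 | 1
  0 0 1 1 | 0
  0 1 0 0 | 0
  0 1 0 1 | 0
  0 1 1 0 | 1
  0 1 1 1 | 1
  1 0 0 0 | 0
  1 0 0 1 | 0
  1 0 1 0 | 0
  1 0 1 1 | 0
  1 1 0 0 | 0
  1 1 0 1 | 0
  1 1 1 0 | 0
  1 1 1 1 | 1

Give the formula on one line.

((~a & (~d & c)) | (((b & d) | (~c & a)) & c))

  ~a = 1111111100000000
  ~d = 1010101010101010
  (~d & c) = 0010001000100010
  (~a & (~d & c)) = 0010001000000000
  (b & d) = 0000010100000101
  ~c = 1100110011001100
  (~c & a) = 0000000011001100
  ((b & d) | (~c & a)) = 0000010111001101
  (((b & d) | (~c & a)) & c) = 0000000100000001
  ((~a & (~d & c)) | (((b & d) | (~c & a)) & c)) = 0010001100000001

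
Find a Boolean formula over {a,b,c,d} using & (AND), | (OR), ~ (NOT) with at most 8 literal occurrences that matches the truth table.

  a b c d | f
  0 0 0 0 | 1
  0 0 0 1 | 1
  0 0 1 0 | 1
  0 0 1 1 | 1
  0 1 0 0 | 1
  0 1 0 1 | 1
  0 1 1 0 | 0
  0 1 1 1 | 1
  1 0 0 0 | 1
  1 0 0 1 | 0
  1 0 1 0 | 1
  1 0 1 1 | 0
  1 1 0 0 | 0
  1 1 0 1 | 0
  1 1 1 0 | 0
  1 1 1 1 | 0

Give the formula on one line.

  ~d = 1010101010101010
  ~a = 1111111100000000
  (~d | ~a) = 1111111110101010
  (d & b) = 0000010100000101
  ~b = 1111000011110000
  ((d & b) | ~b) = 1111010111110101
  ~c = 1100110011001100
  (~c & ~a) = 1100110000000000
  (((d & b) | ~b) | (~c & ~a)) = 1111110111110101
  ((~d | ~a) & (((d & b) | ~b) | (~c & ~a))) = 1111110110100000

((~d | ~a) & (((d & b) | ~b) | (~c & ~a)))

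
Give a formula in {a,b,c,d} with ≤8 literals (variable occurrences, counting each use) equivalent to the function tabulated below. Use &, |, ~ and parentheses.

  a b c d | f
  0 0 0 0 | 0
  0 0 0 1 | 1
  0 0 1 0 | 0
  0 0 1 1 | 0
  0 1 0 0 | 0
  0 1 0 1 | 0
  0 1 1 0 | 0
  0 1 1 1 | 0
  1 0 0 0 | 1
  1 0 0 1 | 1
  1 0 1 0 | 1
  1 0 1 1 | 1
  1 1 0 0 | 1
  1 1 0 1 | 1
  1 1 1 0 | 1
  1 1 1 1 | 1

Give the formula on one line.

(a | ((b & a) | ((~b & (a | d)) & (~c & ~a))))

  (b & a) = 0000000000001111
  ~b = 1111000011110000
  (a | d) = 0101010111111111
  (~b & (a | d)) = 0101000011110000
  ~c = 1100110011001100
  ~a = 1111111100000000
  (~c & ~a) = 1100110000000000
  ((~b & (a | d)) & (~c & ~a)) = 0100000000000000
  ((b & a) | ((~b & (a | d)) & (~c & ~a))) = 0100000000001111
  (a | ((b & a) | ((~b & (a | d)) & (~c & ~a)))) = 0100000011111111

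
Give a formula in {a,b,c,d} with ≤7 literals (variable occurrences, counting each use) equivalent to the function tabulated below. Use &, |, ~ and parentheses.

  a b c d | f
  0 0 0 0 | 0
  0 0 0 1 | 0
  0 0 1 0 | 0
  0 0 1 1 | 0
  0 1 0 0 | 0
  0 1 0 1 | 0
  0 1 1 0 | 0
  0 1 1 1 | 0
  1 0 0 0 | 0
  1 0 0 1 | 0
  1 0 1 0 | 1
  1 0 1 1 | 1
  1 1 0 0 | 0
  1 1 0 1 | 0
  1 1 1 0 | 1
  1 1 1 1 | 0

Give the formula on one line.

(((~a & ~c) | a) & ((~b | (~d | ~a)) & c))

  ~a = 1111111100000000
  ~c = 1100110011001100
  (~a & ~c) = 1100110000000000
  ((~a & ~c) | a) = 1100110011111111
  ~b = 1111000011110000
  ~d = 1010101010101010
  (~d | ~a) = 1111111110101010
  (~b | (~d | ~a)) = 1111111111111010
  ((~b | (~d | ~a)) & c) = 0011001100110010
  (((~a & ~c) | a) & ((~b | (~d | ~a)) & c)) = 0000000000110010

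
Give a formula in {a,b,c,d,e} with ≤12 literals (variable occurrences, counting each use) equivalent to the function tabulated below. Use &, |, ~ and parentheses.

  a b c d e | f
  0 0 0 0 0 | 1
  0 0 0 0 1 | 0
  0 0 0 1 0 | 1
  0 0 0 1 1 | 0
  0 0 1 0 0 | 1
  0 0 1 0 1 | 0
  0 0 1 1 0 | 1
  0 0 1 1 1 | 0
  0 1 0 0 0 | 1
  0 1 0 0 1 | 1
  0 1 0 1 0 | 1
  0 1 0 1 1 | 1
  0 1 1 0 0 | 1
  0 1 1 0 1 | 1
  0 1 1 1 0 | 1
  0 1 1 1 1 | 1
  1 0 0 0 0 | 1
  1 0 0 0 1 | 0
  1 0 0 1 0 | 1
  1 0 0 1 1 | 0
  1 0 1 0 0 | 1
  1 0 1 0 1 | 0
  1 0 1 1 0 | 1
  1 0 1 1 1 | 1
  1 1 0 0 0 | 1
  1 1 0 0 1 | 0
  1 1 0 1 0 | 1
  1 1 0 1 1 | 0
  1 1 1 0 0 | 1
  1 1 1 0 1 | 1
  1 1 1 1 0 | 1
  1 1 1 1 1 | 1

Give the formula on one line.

((b & c) | ((~a & b) | (((a & e) & (c & d)) | ~e)))

  (b & c) = 00000000000011110000000000001111
  ~a = 11111111111111110000000000000000
  (~a & b) = 00000000111111110000000000000000
  (a & e) = 00000000000000000101010101010101
  (c & d) = 00000011000000110000001100000011
  ((a & e) & (c & d)) = 00000000000000000000000100000001
  ~e = 10101010101010101010101010101010
  (((a & e) & (c & d)) | ~e) = 10101010101010101010101110101011
  ((~a & b) | (((a & e) & (c & d)) | ~e)) = 10101010111111111010101110101011
  ((b & c) | ((~a & b) | (((a & e) & (c & d)) | ~e))) = 10101010111111111010101110101111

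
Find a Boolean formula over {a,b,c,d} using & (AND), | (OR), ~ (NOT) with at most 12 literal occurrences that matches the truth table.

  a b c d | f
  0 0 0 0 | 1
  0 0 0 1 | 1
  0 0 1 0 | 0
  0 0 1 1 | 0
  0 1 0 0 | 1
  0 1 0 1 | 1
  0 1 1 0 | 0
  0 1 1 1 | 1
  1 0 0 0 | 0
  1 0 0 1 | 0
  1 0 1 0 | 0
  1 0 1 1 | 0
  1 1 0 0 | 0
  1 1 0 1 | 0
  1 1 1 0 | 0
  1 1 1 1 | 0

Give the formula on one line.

(~a & ((((b & d) | ~c) | (a & b)) & ((b & ~a) | ~b)))

  ~a = 1111111100000000
  (b & d) = 0000010100000101
  ~c = 1100110011001100
  ((b & d) | ~c) = 1100110111001101
  (a & b) = 0000000000001111
  (((b & d) | ~c) | (a & b)) = 1100110111001111
  (b & ~a) = 0000111100000000
  ~b = 1111000011110000
  ((b & ~a) | ~b) = 1111111111110000
  ((((b & d) | ~c) | (a & b)) & ((b & ~a) | ~b)) = 1100110111000000
  (~a & ((((b & d) | ~c) | (a & b)) & ((b & ~a) | ~b))) = 1100110100000000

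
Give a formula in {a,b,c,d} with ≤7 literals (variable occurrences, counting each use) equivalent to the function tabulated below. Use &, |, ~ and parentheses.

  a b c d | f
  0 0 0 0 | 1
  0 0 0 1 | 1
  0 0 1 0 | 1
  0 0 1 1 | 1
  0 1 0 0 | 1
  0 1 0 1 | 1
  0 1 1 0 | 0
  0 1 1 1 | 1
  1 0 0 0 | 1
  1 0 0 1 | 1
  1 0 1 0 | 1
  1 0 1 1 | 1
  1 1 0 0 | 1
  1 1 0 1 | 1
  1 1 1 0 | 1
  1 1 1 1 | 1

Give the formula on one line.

  ~c = 1100110011001100
  (a | ~c) = 1100110011111111
  ~b = 1111000011110000
  (c & ~b) = 0011000000110000
  (d | (c & ~b)) = 0111010101110101
  ((a | ~c) | (d | (c & ~b))) = 1111110111111111

((a | ~c) | (d | (c & ~b)))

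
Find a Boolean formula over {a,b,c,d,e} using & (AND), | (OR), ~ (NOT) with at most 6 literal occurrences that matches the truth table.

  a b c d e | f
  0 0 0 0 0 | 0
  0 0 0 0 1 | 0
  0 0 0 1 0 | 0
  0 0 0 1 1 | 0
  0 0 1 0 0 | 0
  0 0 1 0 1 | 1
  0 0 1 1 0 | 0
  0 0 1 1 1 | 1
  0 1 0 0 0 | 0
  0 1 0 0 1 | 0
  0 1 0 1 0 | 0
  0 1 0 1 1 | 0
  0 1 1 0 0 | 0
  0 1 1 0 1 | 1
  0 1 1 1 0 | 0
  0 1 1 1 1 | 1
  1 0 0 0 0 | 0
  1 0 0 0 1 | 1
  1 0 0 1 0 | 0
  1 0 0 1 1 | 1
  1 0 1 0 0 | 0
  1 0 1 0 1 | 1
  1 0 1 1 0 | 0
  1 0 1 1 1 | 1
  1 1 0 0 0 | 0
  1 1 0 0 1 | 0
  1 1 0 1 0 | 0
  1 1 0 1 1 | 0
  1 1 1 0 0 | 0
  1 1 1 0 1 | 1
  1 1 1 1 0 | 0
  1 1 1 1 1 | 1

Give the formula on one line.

  (e & a) = 00000000000000000101010101010101
  ~a = 11111111111111110000000000000000
  ~b = 11111111000000001111111100000000
  (~a | ~b) = 11111111111111111111111100000000
  ((e & a) & (~a | ~b)) = 00000000000000000101010100000000
  (e & c) = 00000101000001010000010100000101
  (((e & a) & (~a | ~b)) | (e & c)) = 00000101000001010101010100000101

(((e & a) & (~a | ~b)) | (e & c))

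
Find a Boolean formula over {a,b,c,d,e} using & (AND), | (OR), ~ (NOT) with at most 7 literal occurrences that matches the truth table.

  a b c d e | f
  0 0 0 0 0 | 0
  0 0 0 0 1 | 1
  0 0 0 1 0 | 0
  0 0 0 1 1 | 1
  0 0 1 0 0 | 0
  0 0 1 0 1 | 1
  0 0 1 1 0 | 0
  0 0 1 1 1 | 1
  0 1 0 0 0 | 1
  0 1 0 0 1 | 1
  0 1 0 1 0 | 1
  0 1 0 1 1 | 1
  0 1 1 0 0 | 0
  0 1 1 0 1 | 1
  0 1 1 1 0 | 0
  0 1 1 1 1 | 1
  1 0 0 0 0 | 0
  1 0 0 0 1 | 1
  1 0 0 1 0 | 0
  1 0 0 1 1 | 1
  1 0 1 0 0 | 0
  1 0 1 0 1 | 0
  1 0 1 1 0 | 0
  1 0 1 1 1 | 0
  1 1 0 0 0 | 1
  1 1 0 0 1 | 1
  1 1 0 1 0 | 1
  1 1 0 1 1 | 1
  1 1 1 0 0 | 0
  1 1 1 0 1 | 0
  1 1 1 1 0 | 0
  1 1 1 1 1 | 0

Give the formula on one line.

  ~c = 11110000111100001111000011110000
  (~c & b) = 00000000111100000000000011110000
  ((~c & b) | e) = 01010101111101010101010111110101
  ~a = 11111111111111110000000000000000
  (~a | ~c) = 11111111111111111111000011110000
  (((~c & b) | e) & (~a | ~c)) = 01010101111101010101000011110000

(((~c & b) | e) & (~a | ~c))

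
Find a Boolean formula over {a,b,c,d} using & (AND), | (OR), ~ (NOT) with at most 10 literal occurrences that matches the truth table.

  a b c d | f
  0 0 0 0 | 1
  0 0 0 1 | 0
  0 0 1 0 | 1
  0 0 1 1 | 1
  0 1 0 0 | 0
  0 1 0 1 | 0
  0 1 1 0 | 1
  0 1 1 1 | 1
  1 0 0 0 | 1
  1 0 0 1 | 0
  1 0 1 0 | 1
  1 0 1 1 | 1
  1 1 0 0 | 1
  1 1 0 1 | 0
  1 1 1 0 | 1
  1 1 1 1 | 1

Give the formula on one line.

  ~d = 1010101010101010
  (c | ~d) = 1011101110111011
  (d | a) = 0101010111111111
  ~c = 1100110011001100
  (~c & ~d) = 1000100010001000
  ~b = 1111000011110000
  ((~c & ~d) & ~b) = 1000000010000000
  (c | d) = 0111011101110111
  (((~c & ~d) & ~b) | (c | d)) = 1111011111110111
  ((d | a) | (((~c & ~d) & ~b) | (c | d))) = 1111011111111111
  ((c | ~d) & ((d | a) | (((~c & ~d) & ~b) | (c | d)))) = 1011001110111011

((c | ~d) & ((d | a) | (((~c & ~d) & ~b) | (c | d))))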